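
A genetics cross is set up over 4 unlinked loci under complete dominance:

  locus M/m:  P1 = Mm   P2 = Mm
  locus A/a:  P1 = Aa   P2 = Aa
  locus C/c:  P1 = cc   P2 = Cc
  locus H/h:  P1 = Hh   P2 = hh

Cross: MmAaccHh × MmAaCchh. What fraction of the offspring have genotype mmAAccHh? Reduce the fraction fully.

MmAaccHh gametes: MAcH×2, MAch×2, MacH×2, Mach×2, mAcH×2, mAch×2, macH×2, mach×2
MmAaCchh gametes: MACh×2, MAch×2, MaCh×2, Mach×2, mACh×2, mAch×2, maCh×2, mach×2
MmAaccHh×MmAaCchh grid (16·16=256): MMAACcHh=4 MMAACchh=4 MMAAccHh=4 MMAAcchh=4 MMAaCcHh=8 MMAaCchh=8 MMAaccHh=8 MMAacchh=8 MMaaCcHh=4 MMaaCchh=4 MMaaccHh=4 MMaacchh=4 MmAACcHh=8 MmAACchh=8 MmAAccHh=8 MmAAcchh=8 MmAaCcHh=16 MmAaCchh=16 MmAaccHh=16 MmAacchh=16 MmaaCcHh=8 MmaaCchh=8 MmaaccHh=8 Mmaacchh=8 mmAACcHh=4 mmAACchh=4 mmAAccHh=4 mmAAcchh=4 mmAaCcHh=8 mmAaCchh=8 mmAaccHh=8 mmAacchh=8 mmaaCcHh=4 mmaaCchh=4 mmaaccHh=4 mmaacchh=4
mmAAccHh hits 4/256; gcd=4; 4÷4/256÷4 = 1/64

P(mmAAccHh) = 1/64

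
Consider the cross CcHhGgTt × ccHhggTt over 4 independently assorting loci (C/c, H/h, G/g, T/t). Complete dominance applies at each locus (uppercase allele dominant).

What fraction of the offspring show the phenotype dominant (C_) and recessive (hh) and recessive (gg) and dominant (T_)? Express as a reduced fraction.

P(C_ hh gg T_) = 3/64

CcHhGgTt gametes: CHGT×1, CHGt×1, CHgT×1, CHgt×1, ChGT×1, ChGt×1, ChgT×1, Chgt×1, cHGT×1, cHGt×1, cHgT×1, cHgt×1, chGT×1, chGt×1, chgT×1, chgt×1
ccHhggTt gametes: cHgT×4, cHgt×4, chgT×4, chgt×4
CcHhGgTt×ccHhggTt grid (16·16=256): CcHHGgTT=4 CcHHGgTt=8 CcHHGgtt=4 CcHHggTT=4 CcHHggTt=8 CcHHggtt=4 CcHhGgTT=8 CcHhGgTt=16 CcHhGgtt=8 CcHhggTT=8 CcHhggTt=16 CcHhggtt=8 CchhGgTT=4 CchhGgTt=8 CchhGgtt=4 CchhggTT=4 CchhggTt=8 Cchhggtt=4 ccHHGgTT=4 ccHHGgTt=8 ccHHGgtt=4 ccHHggTT=4 ccHHggTt=8 ccHHggtt=4 ccHhGgTT=8 ccHhGgTt=16 ccHhGgtt=8 ccHhggTT=8 ccHhggTt=16 ccHhggtt=8 cchhGgTT=4 cchhGgTt=8 cchhGgtt=4 cchhggTT=4 cchhggTt=8 cchhggtt=4
C_ hh gg T_ hits 12/256; gcd=4; 12÷4/256÷4 = 3/64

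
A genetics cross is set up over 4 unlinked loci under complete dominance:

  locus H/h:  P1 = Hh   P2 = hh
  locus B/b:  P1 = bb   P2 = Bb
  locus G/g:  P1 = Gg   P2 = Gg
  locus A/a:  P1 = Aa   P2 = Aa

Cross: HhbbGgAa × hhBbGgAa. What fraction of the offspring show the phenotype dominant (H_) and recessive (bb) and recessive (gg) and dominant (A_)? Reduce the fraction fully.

HhbbGgAa gametes: HbGA×2, HbGa×2, HbgA×2, Hbga×2, hbGA×2, hbGa×2, hbgA×2, hbga×2
hhBbGgAa gametes: hBGA×2, hBGa×2, hBgA×2, hBga×2, hbGA×2, hbGa×2, hbgA×2, hbga×2
HhbbGgAa×hhBbGgAa grid (16·16=256): HhBbGGAA=4 HhBbGGAa=8 HhBbGGaa=4 HhBbGgAA=8 HhBbGgAa=16 HhBbGgaa=8 HhBbggAA=4 HhBbggAa=8 HhBbggaa=4 HhbbGGAA=4 HhbbGGAa=8 HhbbGGaa=4 HhbbGgAA=8 HhbbGgAa=16 HhbbGgaa=8 HhbbggAA=4 HhbbggAa=8 Hhbbggaa=4 hhBbGGAA=4 hhBbGGAa=8 hhBbGGaa=4 hhBbGgAA=8 hhBbGgAa=16 hhBbGgaa=8 hhBbggAA=4 hhBbggAa=8 hhBbggaa=4 hhbbGGAA=4 hhbbGGAa=8 hhbbGGaa=4 hhbbGgAA=8 hhbbGgAa=16 hhbbGgaa=8 hhbbggAA=4 hhbbggAa=8 hhbbggaa=4
H_ bb gg A_ hits 12/256; gcd=4; 12÷4/256÷4 = 3/64

P(H_ bb gg A_) = 3/64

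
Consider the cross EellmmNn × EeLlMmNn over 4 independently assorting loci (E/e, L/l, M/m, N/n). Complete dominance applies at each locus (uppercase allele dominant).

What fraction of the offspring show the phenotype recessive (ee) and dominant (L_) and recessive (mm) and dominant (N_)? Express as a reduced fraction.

EellmmNn gametes: ElmN×4, Elmn×4, elmN×4, elmn×4
EeLlMmNn gametes: ELMN×1, ELMn×1, ELmN×1, ELmn×1, ElMN×1, ElMn×1, ElmN×1, Elmn×1, eLMN×1, eLMn×1, eLmN×1, eLmn×1, elMN×1, elMn×1, elmN×1, elmn×1
EellmmNn×EeLlMmNn grid (16·16=256): EELlMmNN=4 EELlMmNn=8 EELlMmnn=4 EELlmmNN=4 EELlmmNn=8 EELlmmnn=4 EEllMmNN=4 EEllMmNn=8 EEllMmnn=4 EEllmmNN=4 EEllmmNn=8 EEllmmnn=4 EeLlMmNN=8 EeLlMmNn=16 EeLlMmnn=8 EeLlmmNN=8 EeLlmmNn=16 EeLlmmnn=8 EellMmNN=8 EellMmNn=16 EellMmnn=8 EellmmNN=8 EellmmNn=16 Eellmmnn=8 eeLlMmNN=4 eeLlMmNn=8 eeLlMmnn=4 eeLlmmNN=4 eeLlmmNn=8 eeLlmmnn=4 eellMmNN=4 eellMmNn=8 eellMmnn=4 eellmmNN=4 eellmmNn=8 eellmmnn=4
ee L_ mm N_ hits 12/256; gcd=4; 12÷4/256÷4 = 3/64

P(ee L_ mm N_) = 3/64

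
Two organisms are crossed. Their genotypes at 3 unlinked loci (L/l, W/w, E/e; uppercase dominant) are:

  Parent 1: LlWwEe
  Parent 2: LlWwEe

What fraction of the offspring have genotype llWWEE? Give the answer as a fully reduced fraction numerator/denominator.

P(llWWEE) = 1/64

LlWwEe gametes: LWE×1, LWe×1, LwE×1, Lwe×1, lWE×1, lWe×1, lwE×1, lwe×1
LlWwEe gametes: LWE×1, LWe×1, LwE×1, Lwe×1, lWE×1, lWe×1, lwE×1, lwe×1
LlWwEe×LlWwEe grid (8·8=64): LLWWEE=1 LLWWEe=2 LLWWee=1 LLWwEE=2 LLWwEe=4 LLWwee=2 LLwwEE=1 LLwwEe=2 LLwwee=1 LlWWEE=2 LlWWEe=4 LlWWee=2 LlWwEE=4 LlWwEe=8 LlWwee=4 LlwwEE=2 LlwwEe=4 Llwwee=2 llWWEE=1 llWWEe=2 llWWee=1 llWwEE=2 llWwEe=4 llWwee=2 llwwEE=1 llwwEe=2 llwwee=1
llWWEE hits 1/64; gcd=1; 1÷1/64÷1 = 1/64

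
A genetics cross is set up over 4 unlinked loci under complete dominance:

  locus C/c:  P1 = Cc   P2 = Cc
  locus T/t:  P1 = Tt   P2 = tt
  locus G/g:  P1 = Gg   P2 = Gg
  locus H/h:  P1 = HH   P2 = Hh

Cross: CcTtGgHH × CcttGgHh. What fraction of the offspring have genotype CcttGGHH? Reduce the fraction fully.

P(CcttGGHH) = 1/32

CcTtGgHH gametes: CTGH×2, CTgH×2, CtGH×2, CtgH×2, cTGH×2, cTgH×2, ctGH×2, ctgH×2
CcttGgHh gametes: CtGH×2, CtGh×2, CtgH×2, Ctgh×2, ctGH×2, ctGh×2, ctgH×2, ctgh×2
CcTtGgHH×CcttGgHh grid (16·16=256): CCTtGGHH=4 CCTtGGHh=4 CCTtGgHH=8 CCTtGgHh=8 CCTtggHH=4 CCTtggHh=4 CCttGGHH=4 CCttGGHh=4 CCttGgHH=8 CCttGgHh=8 CCttggHH=4 CCttggHh=4 CcTtGGHH=8 CcTtGGHh=8 CcTtGgHH=16 CcTtGgHh=16 CcTtggHH=8 CcTtggHh=8 CcttGGHH=8 CcttGGHh=8 CcttGgHH=16 CcttGgHh=16 CcttggHH=8 CcttggHh=8 ccTtGGHH=4 ccTtGGHh=4 ccTtGgHH=8 ccTtGgHh=8 ccTtggHH=4 ccTtggHh=4 ccttGGHH=4 ccttGGHh=4 ccttGgHH=8 ccttGgHh=8 ccttggHH=4 ccttggHh=4
CcttGGHH hits 8/256; gcd=8; 8÷8/256÷8 = 1/32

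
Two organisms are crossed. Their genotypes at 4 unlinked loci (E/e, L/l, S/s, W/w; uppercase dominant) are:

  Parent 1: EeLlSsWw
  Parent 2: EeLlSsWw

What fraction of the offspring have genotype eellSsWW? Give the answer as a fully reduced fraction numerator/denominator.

P(eellSsWW) = 1/128

EeLlSsWw gametes: ELSW×1, ELSw×1, ELsW×1, ELsw×1, ElSW×1, ElSw×1, ElsW×1, Elsw×1, eLSW×1, eLSw×1, eLsW×1, eLsw×1, elSW×1, elSw×1, elsW×1, elsw×1
EeLlSsWw gametes: ELSW×1, ELSw×1, ELsW×1, ELsw×1, ElSW×1, ElSw×1, ElsW×1, Elsw×1, eLSW×1, eLSw×1, eLsW×1, eLsw×1, elSW×1, elSw×1, elsW×1, elsw×1
EeLlSsWw×EeLlSsWw grid (16·16=256): EELLSSWW=1 EELLSSWw=2 EELLSSww=1 EELLSsWW=2 EELLSsWw=4 EELLSsww=2 EELLssWW=1 EELLssWw=2 EELLssww=1 EELlSSWW=2 EELlSSWw=4 EELlSSww=2 EELlSsWW=4 EELlSsWw=8 EELlSsww=4 EELlssWW=2 EELlssWw=4 EELlssww=2 EEllSSWW=1 EEllSSWw=2 EEllSSww=1 EEllSsWW=2 EEllSsWw=4 EEllSsww=2 EEllssWW=1 EEllssWw=2 EEllssww=1 EeLLSSWW=2 EeLLSSWw=4 EeLLSSww=2 EeLLSsWW=4 EeLLSsWw=8 EeLLSsww=4 EeLLssWW=2 EeLLssWw=4 EeLLssww=2 EeLlSSWW=4 EeLlSSWw=8 EeLlSSww=4 EeLlSsWW=8 EeLlSsWw=16 EeLlSsww=8 EeLlssWW=4 EeLlssWw=8 EeLlssww=4 EellSSWW=2 EellSSWw=4 EellSSww=2 EellSsWW=4 EellSsWw=8 EellSsww=4 EellssWW=2 EellssWw=4 Eellssww=2 eeLLSSWW=1 eeLLSSWw=2 eeLLSSww=1 eeLLSsWW=2 eeLLSsWw=4 eeLLSsww=2 eeLLssWW=1 eeLLssWw=2 eeLLssww=1 eeLlSSWW=2 eeLlSSWw=4 eeLlSSww=2 eeLlSsWW=4 eeLlSsWw=8 eeLlSsww=4 eeLlssWW=2 eeLlssWw=4 eeLlssww=2 eellSSWW=1 eellSSWw=2 eellSSww=1 eellSsWW=2 eellSsWw=4 eellSsww=2 eellssWW=1 eellssWw=2 eellssww=1
eellSsWW hits 2/256; gcd=2; 2÷2/256÷2 = 1/128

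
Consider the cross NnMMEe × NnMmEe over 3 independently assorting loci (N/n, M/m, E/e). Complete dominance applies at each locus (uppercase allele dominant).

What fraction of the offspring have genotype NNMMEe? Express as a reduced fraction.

NnMMEe gametes: NME×2, NMe×2, nME×2, nMe×2
NnMmEe gametes: NME×1, NMe×1, NmE×1, Nme×1, nME×1, nMe×1, nmE×1, nme×1
NnMMEe×NnMmEe grid (8·8=64): NNMMEE=2 NNMMEe=4 NNMMee=2 NNMmEE=2 NNMmEe=4 NNMmee=2 NnMMEE=4 NnMMEe=8 NnMMee=4 NnMmEE=4 NnMmEe=8 NnMmee=4 nnMMEE=2 nnMMEe=4 nnMMee=2 nnMmEE=2 nnMmEe=4 nnMmee=2
NNMMEe hits 4/64; gcd=4; 4÷4/64÷4 = 1/16

P(NNMMEe) = 1/16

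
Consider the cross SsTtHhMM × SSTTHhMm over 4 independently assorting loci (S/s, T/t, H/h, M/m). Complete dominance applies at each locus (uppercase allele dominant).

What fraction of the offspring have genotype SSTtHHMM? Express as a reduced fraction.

SsTtHhMM gametes: STHM×2, SThM×2, StHM×2, SthM×2, sTHM×2, sThM×2, stHM×2, sthM×2
SSTTHhMm gametes: STHM×4, STHm×4, SThM×4, SThm×4
SsTtHhMM×SSTTHhMm grid (16·16=256): SSTTHHMM=8 SSTTHHMm=8 SSTTHhMM=16 SSTTHhMm=16 SSTThhMM=8 SSTThhMm=8 SSTtHHMM=8 SSTtHHMm=8 SSTtHhMM=16 SSTtHhMm=16 SSTthhMM=8 SSTthhMm=8 SsTTHHMM=8 SsTTHHMm=8 SsTTHhMM=16 SsTTHhMm=16 SsTThhMM=8 SsTThhMm=8 SsTtHHMM=8 SsTtHHMm=8 SsTtHhMM=16 SsTtHhMm=16 SsTthhMM=8 SsTthhMm=8
SSTtHHMM hits 8/256; gcd=8; 8÷8/256÷8 = 1/32

P(SSTtHHMM) = 1/32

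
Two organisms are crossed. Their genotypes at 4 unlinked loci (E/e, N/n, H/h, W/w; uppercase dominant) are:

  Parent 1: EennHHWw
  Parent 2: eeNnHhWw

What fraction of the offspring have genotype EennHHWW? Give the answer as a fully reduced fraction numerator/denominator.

EennHHWw gametes: EnHW×4, EnHw×4, enHW×4, enHw×4
eeNnHhWw gametes: eNHW×2, eNHw×2, eNhW×2, eNhw×2, enHW×2, enHw×2, enhW×2, enhw×2
EennHHWw×eeNnHhWw grid (16·16=256): EeNnHHWW=8 EeNnHHWw=16 EeNnHHww=8 EeNnHhWW=8 EeNnHhWw=16 EeNnHhww=8 EennHHWW=8 EennHHWw=16 EennHHww=8 EennHhWW=8 EennHhWw=16 EennHhww=8 eeNnHHWW=8 eeNnHHWw=16 eeNnHHww=8 eeNnHhWW=8 eeNnHhWw=16 eeNnHhww=8 eennHHWW=8 eennHHWw=16 eennHHww=8 eennHhWW=8 eennHhWw=16 eennHhww=8
EennHHWW hits 8/256; gcd=8; 8÷8/256÷8 = 1/32

P(EennHHWW) = 1/32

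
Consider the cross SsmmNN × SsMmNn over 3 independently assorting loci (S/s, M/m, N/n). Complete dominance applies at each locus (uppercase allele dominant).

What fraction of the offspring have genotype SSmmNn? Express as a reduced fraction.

P(SSmmNn) = 1/16

SsmmNN gametes: SmN×4, smN×4
SsMmNn gametes: SMN×1, SMn×1, SmN×1, Smn×1, sMN×1, sMn×1, smN×1, smn×1
SsmmNN×SsMmNn grid (8·8=64): SSMmNN=4 SSMmNn=4 SSmmNN=4 SSmmNn=4 SsMmNN=8 SsMmNn=8 SsmmNN=8 SsmmNn=8 ssMmNN=4 ssMmNn=4 ssmmNN=4 ssmmNn=4
SSmmNn hits 4/64; gcd=4; 4÷4/64÷4 = 1/16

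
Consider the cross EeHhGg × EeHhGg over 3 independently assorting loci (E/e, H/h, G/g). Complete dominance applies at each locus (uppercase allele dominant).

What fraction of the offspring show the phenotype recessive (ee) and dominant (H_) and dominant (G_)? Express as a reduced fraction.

P(ee H_ G_) = 9/64

EeHhGg gametes: EHG×1, EHg×1, EhG×1, Ehg×1, eHG×1, eHg×1, ehG×1, ehg×1
EeHhGg gametes: EHG×1, EHg×1, EhG×1, Ehg×1, eHG×1, eHg×1, ehG×1, ehg×1
EeHhGg×EeHhGg grid (8·8=64): EEHHGG=1 EEHHGg=2 EEHHgg=1 EEHhGG=2 EEHhGg=4 EEHhgg=2 EEhhGG=1 EEhhGg=2 EEhhgg=1 EeHHGG=2 EeHHGg=4 EeHHgg=2 EeHhGG=4 EeHhGg=8 EeHhgg=4 EehhGG=2 EehhGg=4 Eehhgg=2 eeHHGG=1 eeHHGg=2 eeHHgg=1 eeHhGG=2 eeHhGg=4 eeHhgg=2 eehhGG=1 eehhGg=2 eehhgg=1
ee H_ G_ hits 9/64; gcd=1; 9÷1/64÷1 = 9/64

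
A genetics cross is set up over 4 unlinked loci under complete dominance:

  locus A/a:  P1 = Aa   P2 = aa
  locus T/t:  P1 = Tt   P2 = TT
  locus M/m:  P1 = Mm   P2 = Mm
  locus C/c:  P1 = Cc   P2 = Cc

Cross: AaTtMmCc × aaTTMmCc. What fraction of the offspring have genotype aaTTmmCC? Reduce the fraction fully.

P(aaTTmmCC) = 1/64

AaTtMmCc gametes: ATMC×1, ATMc×1, ATmC×1, ATmc×1, AtMC×1, AtMc×1, AtmC×1, Atmc×1, aTMC×1, aTMc×1, aTmC×1, aTmc×1, atMC×1, atMc×1, atmC×1, atmc×1
aaTTMmCc gametes: aTMC×4, aTMc×4, aTmC×4, aTmc×4
AaTtMmCc×aaTTMmCc grid (16·16=256): AaTTMMCC=4 AaTTMMCc=8 AaTTMMcc=4 AaTTMmCC=8 AaTTMmCc=16 AaTTMmcc=8 AaTTmmCC=4 AaTTmmCc=8 AaTTmmcc=4 AaTtMMCC=4 AaTtMMCc=8 AaTtMMcc=4 AaTtMmCC=8 AaTtMmCc=16 AaTtMmcc=8 AaTtmmCC=4 AaTtmmCc=8 AaTtmmcc=4 aaTTMMCC=4 aaTTMMCc=8 aaTTMMcc=4 aaTTMmCC=8 aaTTMmCc=16 aaTTMmcc=8 aaTTmmCC=4 aaTTmmCc=8 aaTTmmcc=4 aaTtMMCC=4 aaTtMMCc=8 aaTtMMcc=4 aaTtMmCC=8 aaTtMmCc=16 aaTtMmcc=8 aaTtmmCC=4 aaTtmmCc=8 aaTtmmcc=4
aaTTmmCC hits 4/256; gcd=4; 4÷4/256÷4 = 1/64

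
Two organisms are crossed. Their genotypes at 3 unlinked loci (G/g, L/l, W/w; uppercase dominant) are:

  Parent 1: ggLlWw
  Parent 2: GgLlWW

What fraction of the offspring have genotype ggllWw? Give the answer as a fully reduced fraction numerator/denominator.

ggLlWw gametes: gLW×2, gLw×2, glW×2, glw×2
GgLlWW gametes: GLW×2, GlW×2, gLW×2, glW×2
ggLlWw×GgLlWW grid (8·8=64): GgLLWW=4 GgLLWw=4 GgLlWW=8 GgLlWw=8 GgllWW=4 GgllWw=4 ggLLWW=4 ggLLWw=4 ggLlWW=8 ggLlWw=8 ggllWW=4 ggllWw=4
ggllWw hits 4/64; gcd=4; 4÷4/64÷4 = 1/16

P(ggllWw) = 1/16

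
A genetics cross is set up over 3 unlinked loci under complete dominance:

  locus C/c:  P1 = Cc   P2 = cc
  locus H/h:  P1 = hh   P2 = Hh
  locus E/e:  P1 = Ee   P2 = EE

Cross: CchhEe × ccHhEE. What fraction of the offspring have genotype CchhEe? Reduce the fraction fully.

CchhEe gametes: ChE×2, Che×2, chE×2, che×2
ccHhEE gametes: cHE×4, chE×4
CchhEe×ccHhEE grid (8·8=64): CcHhEE=8 CcHhEe=8 CchhEE=8 CchhEe=8 ccHhEE=8 ccHhEe=8 cchhEE=8 cchhEe=8
CchhEe hits 8/64; gcd=8; 8÷8/64÷8 = 1/8

P(CchhEe) = 1/8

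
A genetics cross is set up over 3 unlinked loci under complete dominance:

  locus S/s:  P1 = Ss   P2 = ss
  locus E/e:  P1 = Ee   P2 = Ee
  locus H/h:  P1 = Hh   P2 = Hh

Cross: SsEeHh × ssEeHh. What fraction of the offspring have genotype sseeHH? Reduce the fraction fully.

P(sseeHH) = 1/32

SsEeHh gametes: SEH×1, SEh×1, SeH×1, Seh×1, sEH×1, sEh×1, seH×1, seh×1
ssEeHh gametes: sEH×2, sEh×2, seH×2, seh×2
SsEeHh×ssEeHh grid (8·8=64): SsEEHH=2 SsEEHh=4 SsEEhh=2 SsEeHH=4 SsEeHh=8 SsEehh=4 SseeHH=2 SseeHh=4 Sseehh=2 ssEEHH=2 ssEEHh=4 ssEEhh=2 ssEeHH=4 ssEeHh=8 ssEehh=4 sseeHH=2 sseeHh=4 sseehh=2
sseeHH hits 2/64; gcd=2; 2÷2/64÷2 = 1/32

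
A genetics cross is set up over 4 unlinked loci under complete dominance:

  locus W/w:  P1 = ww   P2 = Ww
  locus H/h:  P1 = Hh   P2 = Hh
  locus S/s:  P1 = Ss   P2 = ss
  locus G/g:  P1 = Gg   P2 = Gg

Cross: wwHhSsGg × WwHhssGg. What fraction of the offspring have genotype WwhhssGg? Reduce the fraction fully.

wwHhSsGg gametes: wHSG×2, wHSg×2, wHsG×2, wHsg×2, whSG×2, whSg×2, whsG×2, whsg×2
WwHhssGg gametes: WHsG×2, WHsg×2, WhsG×2, Whsg×2, wHsG×2, wHsg×2, whsG×2, whsg×2
wwHhSsGg×WwHhssGg grid (16·16=256): WwHHSsGG=4 WwHHSsGg=8 WwHHSsgg=4 WwHHssGG=4 WwHHssGg=8 WwHHssgg=4 WwHhSsGG=8 WwHhSsGg=16 WwHhSsgg=8 WwHhssGG=8 WwHhssGg=16 WwHhssgg=8 WwhhSsGG=4 WwhhSsGg=8 WwhhSsgg=4 WwhhssGG=4 WwhhssGg=8 Wwhhssgg=4 wwHHSsGG=4 wwHHSsGg=8 wwHHSsgg=4 wwHHssGG=4 wwHHssGg=8 wwHHssgg=4 wwHhSsGG=8 wwHhSsGg=16 wwHhSsgg=8 wwHhssGG=8 wwHhssGg=16 wwHhssgg=8 wwhhSsGG=4 wwhhSsGg=8 wwhhSsgg=4 wwhhssGG=4 wwhhssGg=8 wwhhssgg=4
WwhhssGg hits 8/256; gcd=8; 8÷8/256÷8 = 1/32

P(WwhhssGg) = 1/32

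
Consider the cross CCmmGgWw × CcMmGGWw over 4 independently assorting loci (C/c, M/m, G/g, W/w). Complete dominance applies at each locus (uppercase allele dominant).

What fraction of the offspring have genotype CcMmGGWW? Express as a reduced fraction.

CCmmGgWw gametes: CmGW×4, CmGw×4, CmgW×4, Cmgw×4
CcMmGGWw gametes: CMGW×2, CMGw×2, CmGW×2, CmGw×2, cMGW×2, cMGw×2, cmGW×2, cmGw×2
CCmmGgWw×CcMmGGWw grid (16·16=256): CCMmGGWW=8 CCMmGGWw=16 CCMmGGww=8 CCMmGgWW=8 CCMmGgWw=16 CCMmGgww=8 CCmmGGWW=8 CCmmGGWw=16 CCmmGGww=8 CCmmGgWW=8 CCmmGgWw=16 CCmmGgww=8 CcMmGGWW=8 CcMmGGWw=16 CcMmGGww=8 CcMmGgWW=8 CcMmGgWw=16 CcMmGgww=8 CcmmGGWW=8 CcmmGGWw=16 CcmmGGww=8 CcmmGgWW=8 CcmmGgWw=16 CcmmGgww=8
CcMmGGWW hits 8/256; gcd=8; 8÷8/256÷8 = 1/32

P(CcMmGGWW) = 1/32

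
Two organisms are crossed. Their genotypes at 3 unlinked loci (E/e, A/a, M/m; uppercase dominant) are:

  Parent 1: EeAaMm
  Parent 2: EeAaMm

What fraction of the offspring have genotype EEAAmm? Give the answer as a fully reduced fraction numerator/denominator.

EeAaMm gametes: EAM×1, EAm×1, EaM×1, Eam×1, eAM×1, eAm×1, eaM×1, eam×1
EeAaMm gametes: EAM×1, EAm×1, EaM×1, Eam×1, eAM×1, eAm×1, eaM×1, eam×1
EeAaMm×EeAaMm grid (8·8=64): EEAAMM=1 EEAAMm=2 EEAAmm=1 EEAaMM=2 EEAaMm=4 EEAamm=2 EEaaMM=1 EEaaMm=2 EEaamm=1 EeAAMM=2 EeAAMm=4 EeAAmm=2 EeAaMM=4 EeAaMm=8 EeAamm=4 EeaaMM=2 EeaaMm=4 Eeaamm=2 eeAAMM=1 eeAAMm=2 eeAAmm=1 eeAaMM=2 eeAaMm=4 eeAamm=2 eeaaMM=1 eeaaMm=2 eeaamm=1
EEAAmm hits 1/64; gcd=1; 1÷1/64÷1 = 1/64

P(EEAAmm) = 1/64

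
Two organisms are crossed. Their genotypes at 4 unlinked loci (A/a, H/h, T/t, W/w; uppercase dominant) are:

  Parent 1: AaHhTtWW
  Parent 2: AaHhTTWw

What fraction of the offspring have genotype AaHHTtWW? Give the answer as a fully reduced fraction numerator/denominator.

AaHhTtWW gametes: AHTW×2, AHtW×2, AhTW×2, AhtW×2, aHTW×2, aHtW×2, ahTW×2, ahtW×2
AaHhTTWw gametes: AHTW×2, AHTw×2, AhTW×2, AhTw×2, aHTW×2, aHTw×2, ahTW×2, ahTw×2
AaHhTtWW×AaHhTTWw grid (16·16=256): AAHHTTWW=4 AAHHTTWw=4 AAHHTtWW=4 AAHHTtWw=4 AAHhTTWW=8 AAHhTTWw=8 AAHhTtWW=8 AAHhTtWw=8 AAhhTTWW=4 AAhhTTWw=4 AAhhTtWW=4 AAhhTtWw=4 AaHHTTWW=8 AaHHTTWw=8 AaHHTtWW=8 AaHHTtWw=8 AaHhTTWW=16 AaHhTTWw=16 AaHhTtWW=16 AaHhTtWw=16 AahhTTWW=8 AahhTTWw=8 AahhTtWW=8 AahhTtWw=8 aaHHTTWW=4 aaHHTTWw=4 aaHHTtWW=4 aaHHTtWw=4 aaHhTTWW=8 aaHhTTWw=8 aaHhTtWW=8 aaHhTtWw=8 aahhTTWW=4 aahhTTWw=4 aahhTtWW=4 aahhTtWw=4
AaHHTtWW hits 8/256; gcd=8; 8÷8/256÷8 = 1/32

P(AaHHTtWW) = 1/32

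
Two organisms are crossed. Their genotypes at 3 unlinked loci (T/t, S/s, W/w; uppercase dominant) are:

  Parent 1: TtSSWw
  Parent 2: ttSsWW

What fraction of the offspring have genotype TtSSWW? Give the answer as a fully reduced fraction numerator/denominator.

P(TtSSWW) = 1/8

TtSSWw gametes: TSW×2, TSw×2, tSW×2, tSw×2
ttSsWW gametes: tSW×4, tsW×4
TtSSWw×ttSsWW grid (8·8=64): TtSSWW=8 TtSSWw=8 TtSsWW=8 TtSsWw=8 ttSSWW=8 ttSSWw=8 ttSsWW=8 ttSsWw=8
TtSSWW hits 8/64; gcd=8; 8÷8/64÷8 = 1/8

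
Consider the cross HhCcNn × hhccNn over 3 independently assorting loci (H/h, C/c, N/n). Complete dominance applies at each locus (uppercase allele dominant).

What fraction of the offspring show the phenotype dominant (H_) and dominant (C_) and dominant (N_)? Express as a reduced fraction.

HhCcNn gametes: HCN×1, HCn×1, HcN×1, Hcn×1, hCN×1, hCn×1, hcN×1, hcn×1
hhccNn gametes: hcN×4, hcn×4
HhCcNn×hhccNn grid (8·8=64): HhCcNN=4 HhCcNn=8 HhCcnn=4 HhccNN=4 HhccNn=8 Hhccnn=4 hhCcNN=4 hhCcNn=8 hhCcnn=4 hhccNN=4 hhccNn=8 hhccnn=4
H_ C_ N_ hits 12/64; gcd=4; 12÷4/64÷4 = 3/16

P(H_ C_ N_) = 3/16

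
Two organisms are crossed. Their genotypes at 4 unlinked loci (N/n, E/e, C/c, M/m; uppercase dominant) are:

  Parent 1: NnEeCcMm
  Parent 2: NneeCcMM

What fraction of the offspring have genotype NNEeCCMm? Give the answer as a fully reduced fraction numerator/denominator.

NnEeCcMm gametes: NECM×1, NECm×1, NEcM×1, NEcm×1, NeCM×1, NeCm×1, NecM×1, Necm×1, nECM×1, nECm×1, nEcM×1, nEcm×1, neCM×1, neCm×1, necM×1, necm×1
NneeCcMM gametes: NeCM×4, NecM×4, neCM×4, necM×4
NnEeCcMm×NneeCcMM grid (16·16=256): NNEeCCMM=4 NNEeCCMm=4 NNEeCcMM=8 NNEeCcMm=8 NNEeccMM=4 NNEeccMm=4 NNeeCCMM=4 NNeeCCMm=4 NNeeCcMM=8 NNeeCcMm=8 NNeeccMM=4 NNeeccMm=4 NnEeCCMM=8 NnEeCCMm=8 NnEeCcMM=16 NnEeCcMm=16 NnEeccMM=8 NnEeccMm=8 NneeCCMM=8 NneeCCMm=8 NneeCcMM=16 NneeCcMm=16 NneeccMM=8 NneeccMm=8 nnEeCCMM=4 nnEeCCMm=4 nnEeCcMM=8 nnEeCcMm=8 nnEeccMM=4 nnEeccMm=4 nneeCCMM=4 nneeCCMm=4 nneeCcMM=8 nneeCcMm=8 nneeccMM=4 nneeccMm=4
NNEeCCMm hits 4/256; gcd=4; 4÷4/256÷4 = 1/64

P(NNEeCCMm) = 1/64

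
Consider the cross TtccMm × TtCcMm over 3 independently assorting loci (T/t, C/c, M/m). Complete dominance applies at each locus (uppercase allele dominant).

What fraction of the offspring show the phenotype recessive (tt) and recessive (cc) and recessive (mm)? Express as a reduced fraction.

TtccMm gametes: TcM×2, Tcm×2, tcM×2, tcm×2
TtCcMm gametes: TCM×1, TCm×1, TcM×1, Tcm×1, tCM×1, tCm×1, tcM×1, tcm×1
TtccMm×TtCcMm grid (8·8=64): TTCcMM=2 TTCcMm=4 TTCcmm=2 TTccMM=2 TTccMm=4 TTccmm=2 TtCcMM=4 TtCcMm=8 TtCcmm=4 TtccMM=4 TtccMm=8 Ttccmm=4 ttCcMM=2 ttCcMm=4 ttCcmm=2 ttccMM=2 ttccMm=4 ttccmm=2
tt cc mm hits 2/64; gcd=2; 2÷2/64÷2 = 1/32

P(tt cc mm) = 1/32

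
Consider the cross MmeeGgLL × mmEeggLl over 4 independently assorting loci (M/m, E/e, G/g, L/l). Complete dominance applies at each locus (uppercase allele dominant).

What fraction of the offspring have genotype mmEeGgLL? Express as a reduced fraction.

MmeeGgLL gametes: MeGL×4, MegL×4, meGL×4, megL×4
mmEeggLl gametes: mEgL×4, mEgl×4, megL×4, megl×4
MmeeGgLL×mmEeggLl grid (16·16=256): MmEeGgLL=16 MmEeGgLl=16 MmEeggLL=16 MmEeggLl=16 MmeeGgLL=16 MmeeGgLl=16 MmeeggLL=16 MmeeggLl=16 mmEeGgLL=16 mmEeGgLl=16 mmEeggLL=16 mmEeggLl=16 mmeeGgLL=16 mmeeGgLl=16 mmeeggLL=16 mmeeggLl=16
mmEeGgLL hits 16/256; gcd=16; 16÷16/256÷16 = 1/16

P(mmEeGgLL) = 1/16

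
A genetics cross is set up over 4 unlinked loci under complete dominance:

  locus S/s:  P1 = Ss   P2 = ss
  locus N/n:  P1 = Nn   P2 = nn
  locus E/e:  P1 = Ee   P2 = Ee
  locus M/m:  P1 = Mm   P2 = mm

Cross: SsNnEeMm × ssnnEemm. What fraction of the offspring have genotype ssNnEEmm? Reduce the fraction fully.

SsNnEeMm gametes: SNEM×1, SNEm×1, SNeM×1, SNem×1, SnEM×1, SnEm×1, SneM×1, Snem×1, sNEM×1, sNEm×1, sNeM×1, sNem×1, snEM×1, snEm×1, sneM×1, snem×1
ssnnEemm gametes: snEm×8, snem×8
SsNnEeMm×ssnnEemm grid (16·16=256): SsNnEEMm=8 SsNnEEmm=8 SsNnEeMm=16 SsNnEemm=16 SsNneeMm=8 SsNneemm=8 SsnnEEMm=8 SsnnEEmm=8 SsnnEeMm=16 SsnnEemm=16 SsnneeMm=8 Ssnneemm=8 ssNnEEMm=8 ssNnEEmm=8 ssNnEeMm=16 ssNnEemm=16 ssNneeMm=8 ssNneemm=8 ssnnEEMm=8 ssnnEEmm=8 ssnnEeMm=16 ssnnEemm=16 ssnneeMm=8 ssnneemm=8
ssNnEEmm hits 8/256; gcd=8; 8÷8/256÷8 = 1/32

P(ssNnEEmm) = 1/32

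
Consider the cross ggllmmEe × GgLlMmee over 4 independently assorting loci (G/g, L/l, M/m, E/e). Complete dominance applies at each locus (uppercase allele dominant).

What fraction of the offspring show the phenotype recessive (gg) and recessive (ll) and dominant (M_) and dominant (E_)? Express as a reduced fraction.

P(gg ll M_ E_) = 1/16

ggllmmEe gametes: glmE×8, glme×8
GgLlMmee gametes: GLMe×2, GLme×2, GlMe×2, Glme×2, gLMe×2, gLme×2, glMe×2, glme×2
ggllmmEe×GgLlMmee grid (16·16=256): GgLlMmEe=16 GgLlMmee=16 GgLlmmEe=16 GgLlmmee=16 GgllMmEe=16 GgllMmee=16 GgllmmEe=16 Ggllmmee=16 ggLlMmEe=16 ggLlMmee=16 ggLlmmEe=16 ggLlmmee=16 ggllMmEe=16 ggllMmee=16 ggllmmEe=16 ggllmmee=16
gg ll M_ E_ hits 16/256; gcd=16; 16÷16/256÷16 = 1/16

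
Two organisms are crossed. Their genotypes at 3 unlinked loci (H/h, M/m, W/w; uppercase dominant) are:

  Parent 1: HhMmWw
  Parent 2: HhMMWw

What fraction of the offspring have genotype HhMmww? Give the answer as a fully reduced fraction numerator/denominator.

HhMmWw gametes: HMW×1, HMw×1, HmW×1, Hmw×1, hMW×1, hMw×1, hmW×1, hmw×1
HhMMWw gametes: HMW×2, HMw×2, hMW×2, hMw×2
HhMmWw×HhMMWw grid (8·8=64): HHMMWW=2 HHMMWw=4 HHMMww=2 HHMmWW=2 HHMmWw=4 HHMmww=2 HhMMWW=4 HhMMWw=8 HhMMww=4 HhMmWW=4 HhMmWw=8 HhMmww=4 hhMMWW=2 hhMMWw=4 hhMMww=2 hhMmWW=2 hhMmWw=4 hhMmww=2
HhMmww hits 4/64; gcd=4; 4÷4/64÷4 = 1/16

P(HhMmww) = 1/16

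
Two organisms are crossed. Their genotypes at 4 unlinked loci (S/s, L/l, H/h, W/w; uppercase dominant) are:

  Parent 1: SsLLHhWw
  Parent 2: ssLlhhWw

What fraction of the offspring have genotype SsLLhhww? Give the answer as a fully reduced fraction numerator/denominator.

SsLLHhWw gametes: SLHW×2, SLHw×2, SLhW×2, SLhw×2, sLHW×2, sLHw×2, sLhW×2, sLhw×2
ssLlhhWw gametes: sLhW×4, sLhw×4, slhW×4, slhw×4
SsLLHhWw×ssLlhhWw grid (16·16=256): SsLLHhWW=8 SsLLHhWw=16 SsLLHhww=8 SsLLhhWW=8 SsLLhhWw=16 SsLLhhww=8 SsLlHhWW=8 SsLlHhWw=16 SsLlHhww=8 SsLlhhWW=8 SsLlhhWw=16 SsLlhhww=8 ssLLHhWW=8 ssLLHhWw=16 ssLLHhww=8 ssLLhhWW=8 ssLLhhWw=16 ssLLhhww=8 ssLlHhWW=8 ssLlHhWw=16 ssLlHhww=8 ssLlhhWW=8 ssLlhhWw=16 ssLlhhww=8
SsLLhhww hits 8/256; gcd=8; 8÷8/256÷8 = 1/32

P(SsLLhhww) = 1/32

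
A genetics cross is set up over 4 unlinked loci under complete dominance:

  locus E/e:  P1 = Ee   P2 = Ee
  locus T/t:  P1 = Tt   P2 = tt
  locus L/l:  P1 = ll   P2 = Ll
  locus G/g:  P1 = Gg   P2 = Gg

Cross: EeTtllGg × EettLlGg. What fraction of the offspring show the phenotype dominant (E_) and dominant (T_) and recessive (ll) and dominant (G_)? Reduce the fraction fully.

EeTtllGg gametes: ETlG×2, ETlg×2, EtlG×2, Etlg×2, eTlG×2, eTlg×2, etlG×2, etlg×2
EettLlGg gametes: EtLG×2, EtLg×2, EtlG×2, Etlg×2, etLG×2, etLg×2, etlG×2, etlg×2
EeTtllGg×EettLlGg grid (16·16=256): EETtLlGG=4 EETtLlGg=8 EETtLlgg=4 EETtllGG=4 EETtllGg=8 EETtllgg=4 EEttLlGG=4 EEttLlGg=8 EEttLlgg=4 EEttllGG=4 EEttllGg=8 EEttllgg=4 EeTtLlGG=8 EeTtLlGg=16 EeTtLlgg=8 EeTtllGG=8 EeTtllGg=16 EeTtllgg=8 EettLlGG=8 EettLlGg=16 EettLlgg=8 EettllGG=8 EettllGg=16 Eettllgg=8 eeTtLlGG=4 eeTtLlGg=8 eeTtLlgg=4 eeTtllGG=4 eeTtllGg=8 eeTtllgg=4 eettLlGG=4 eettLlGg=8 eettLlgg=4 eettllGG=4 eettllGg=8 eettllgg=4
E_ T_ ll G_ hits 36/256; gcd=4; 36÷4/256÷4 = 9/64

P(E_ T_ ll G_) = 9/64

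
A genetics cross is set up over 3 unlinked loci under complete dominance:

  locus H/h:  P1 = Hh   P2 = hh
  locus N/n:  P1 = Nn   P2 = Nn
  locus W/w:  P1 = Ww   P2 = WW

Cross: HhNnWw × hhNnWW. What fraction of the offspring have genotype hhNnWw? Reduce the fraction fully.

P(hhNnWw) = 1/8

HhNnWw gametes: HNW×1, HNw×1, HnW×1, Hnw×1, hNW×1, hNw×1, hnW×1, hnw×1
hhNnWW gametes: hNW×4, hnW×4
HhNnWw×hhNnWW grid (8·8=64): HhNNWW=4 HhNNWw=4 HhNnWW=8 HhNnWw=8 HhnnWW=4 HhnnWw=4 hhNNWW=4 hhNNWw=4 hhNnWW=8 hhNnWw=8 hhnnWW=4 hhnnWw=4
hhNnWw hits 8/64; gcd=8; 8÷8/64÷8 = 1/8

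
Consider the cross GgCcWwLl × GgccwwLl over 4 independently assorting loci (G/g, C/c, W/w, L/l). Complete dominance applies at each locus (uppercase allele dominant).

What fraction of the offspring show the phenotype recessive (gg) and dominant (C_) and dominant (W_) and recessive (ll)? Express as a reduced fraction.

P(gg C_ W_ ll) = 1/64

GgCcWwLl gametes: GCWL×1, GCWl×1, GCwL×1, GCwl×1, GcWL×1, GcWl×1, GcwL×1, Gcwl×1, gCWL×1, gCWl×1, gCwL×1, gCwl×1, gcWL×1, gcWl×1, gcwL×1, gcwl×1
GgccwwLl gametes: GcwL×4, Gcwl×4, gcwL×4, gcwl×4
GgCcWwLl×GgccwwLl grid (16·16=256): GGCcWwLL=4 GGCcWwLl=8 GGCcWwll=4 GGCcwwLL=4 GGCcwwLl=8 GGCcwwll=4 GGccWwLL=4 GGccWwLl=8 GGccWwll=4 GGccwwLL=4 GGccwwLl=8 GGccwwll=4 GgCcWwLL=8 GgCcWwLl=16 GgCcWwll=8 GgCcwwLL=8 GgCcwwLl=16 GgCcwwll=8 GgccWwLL=8 GgccWwLl=16 GgccWwll=8 GgccwwLL=8 GgccwwLl=16 Ggccwwll=8 ggCcWwLL=4 ggCcWwLl=8 ggCcWwll=4 ggCcwwLL=4 ggCcwwLl=8 ggCcwwll=4 ggccWwLL=4 ggccWwLl=8 ggccWwll=4 ggccwwLL=4 ggccwwLl=8 ggccwwll=4
gg C_ W_ ll hits 4/256; gcd=4; 4÷4/256÷4 = 1/64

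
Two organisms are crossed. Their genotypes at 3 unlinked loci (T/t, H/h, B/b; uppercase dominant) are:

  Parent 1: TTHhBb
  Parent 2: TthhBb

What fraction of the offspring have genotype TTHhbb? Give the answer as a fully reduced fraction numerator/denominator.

P(TTHhbb) = 1/16

TTHhBb gametes: THB×2, THb×2, ThB×2, Thb×2
TthhBb gametes: ThB×2, Thb×2, thB×2, thb×2
TTHhBb×TthhBb grid (8·8=64): TTHhBB=4 TTHhBb=8 TTHhbb=4 TThhBB=4 TThhBb=8 TThhbb=4 TtHhBB=4 TtHhBb=8 TtHhbb=4 TthhBB=4 TthhBb=8 Tthhbb=4
TTHhbb hits 4/64; gcd=4; 4÷4/64÷4 = 1/16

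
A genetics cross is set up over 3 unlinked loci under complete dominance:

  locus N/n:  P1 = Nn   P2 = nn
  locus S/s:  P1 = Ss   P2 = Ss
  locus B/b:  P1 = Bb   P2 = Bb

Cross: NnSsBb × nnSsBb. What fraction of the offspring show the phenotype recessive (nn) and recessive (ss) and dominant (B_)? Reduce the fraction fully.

NnSsBb gametes: NSB×1, NSb×1, NsB×1, Nsb×1, nSB×1, nSb×1, nsB×1, nsb×1
nnSsBb gametes: nSB×2, nSb×2, nsB×2, nsb×2
NnSsBb×nnSsBb grid (8·8=64): NnSSBB=2 NnSSBb=4 NnSSbb=2 NnSsBB=4 NnSsBb=8 NnSsbb=4 NnssBB=2 NnssBb=4 Nnssbb=2 nnSSBB=2 nnSSBb=4 nnSSbb=2 nnSsBB=4 nnSsBb=8 nnSsbb=4 nnssBB=2 nnssBb=4 nnssbb=2
nn ss B_ hits 6/64; gcd=2; 6÷2/64÷2 = 3/32

P(nn ss B_) = 3/32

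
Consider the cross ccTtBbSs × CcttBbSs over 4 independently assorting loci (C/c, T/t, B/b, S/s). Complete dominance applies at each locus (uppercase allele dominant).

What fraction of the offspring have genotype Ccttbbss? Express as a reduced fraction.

P(Ccttbbss) = 1/64

ccTtBbSs gametes: cTBS×2, cTBs×2, cTbS×2, cTbs×2, ctBS×2, ctBs×2, ctbS×2, ctbs×2
CcttBbSs gametes: CtBS×2, CtBs×2, CtbS×2, Ctbs×2, ctBS×2, ctBs×2, ctbS×2, ctbs×2
ccTtBbSs×CcttBbSs grid (16·16=256): CcTtBBSS=4 CcTtBBSs=8 CcTtBBss=4 CcTtBbSS=8 CcTtBbSs=16 CcTtBbss=8 CcTtbbSS=4 CcTtbbSs=8 CcTtbbss=4 CcttBBSS=4 CcttBBSs=8 CcttBBss=4 CcttBbSS=8 CcttBbSs=16 CcttBbss=8 CcttbbSS=4 CcttbbSs=8 Ccttbbss=4 ccTtBBSS=4 ccTtBBSs=8 ccTtBBss=4 ccTtBbSS=8 ccTtBbSs=16 ccTtBbss=8 ccTtbbSS=4 ccTtbbSs=8 ccTtbbss=4 ccttBBSS=4 ccttBBSs=8 ccttBBss=4 ccttBbSS=8 ccttBbSs=16 ccttBbss=8 ccttbbSS=4 ccttbbSs=8 ccttbbss=4
Ccttbbss hits 4/256; gcd=4; 4÷4/256÷4 = 1/64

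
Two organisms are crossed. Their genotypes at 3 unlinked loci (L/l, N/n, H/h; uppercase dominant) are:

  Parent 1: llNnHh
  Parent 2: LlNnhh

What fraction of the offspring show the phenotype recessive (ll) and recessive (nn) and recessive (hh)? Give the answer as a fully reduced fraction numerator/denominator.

P(ll nn hh) = 1/16

llNnHh gametes: lNH×2, lNh×2, lnH×2, lnh×2
LlNnhh gametes: LNh×2, Lnh×2, lNh×2, lnh×2
llNnHh×LlNnhh grid (8·8=64): LlNNHh=4 LlNNhh=4 LlNnHh=8 LlNnhh=8 LlnnHh=4 Llnnhh=4 llNNHh=4 llNNhh=4 llNnHh=8 llNnhh=8 llnnHh=4 llnnhh=4
ll nn hh hits 4/64; gcd=4; 4÷4/64÷4 = 1/16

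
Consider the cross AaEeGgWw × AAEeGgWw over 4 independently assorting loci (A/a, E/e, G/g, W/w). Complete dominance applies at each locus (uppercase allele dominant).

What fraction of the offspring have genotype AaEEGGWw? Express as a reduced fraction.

AaEeGgWw gametes: AEGW×1, AEGw×1, AEgW×1, AEgw×1, AeGW×1, AeGw×1, AegW×1, Aegw×1, aEGW×1, aEGw×1, aEgW×1, aEgw×1, aeGW×1, aeGw×1, aegW×1, aegw×1
AAEeGgWw gametes: AEGW×2, AEGw×2, AEgW×2, AEgw×2, AeGW×2, AeGw×2, AegW×2, Aegw×2
AaEeGgWw×AAEeGgWw grid (16·16=256): AAEEGGWW=2 AAEEGGWw=4 AAEEGGww=2 AAEEGgWW=4 AAEEGgWw=8 AAEEGgww=4 AAEEggWW=2 AAEEggWw=4 AAEEggww=2 AAEeGGWW=4 AAEeGGWw=8 AAEeGGww=4 AAEeGgWW=8 AAEeGgWw=16 AAEeGgww=8 AAEeggWW=4 AAEeggWw=8 AAEeggww=4 AAeeGGWW=2 AAeeGGWw=4 AAeeGGww=2 AAeeGgWW=4 AAeeGgWw=8 AAeeGgww=4 AAeeggWW=2 AAeeggWw=4 AAeeggww=2 AaEEGGWW=2 AaEEGGWw=4 AaEEGGww=2 AaEEGgWW=4 AaEEGgWw=8 AaEEGgww=4 AaEEggWW=2 AaEEggWw=4 AaEEggww=2 AaEeGGWW=4 AaEeGGWw=8 AaEeGGww=4 AaEeGgWW=8 AaEeGgWw=16 AaEeGgww=8 AaEeggWW=4 AaEeggWw=8 AaEeggww=4 AaeeGGWW=2 AaeeGGWw=4 AaeeGGww=2 AaeeGgWW=4 AaeeGgWw=8 AaeeGgww=4 AaeeggWW=2 AaeeggWw=4 Aaeeggww=2
AaEEGGWw hits 4/256; gcd=4; 4÷4/256÷4 = 1/64

P(AaEEGGWw) = 1/64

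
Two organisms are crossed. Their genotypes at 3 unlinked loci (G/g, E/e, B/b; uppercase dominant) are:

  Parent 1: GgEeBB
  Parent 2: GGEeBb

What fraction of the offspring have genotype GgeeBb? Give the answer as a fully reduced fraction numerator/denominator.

P(GgeeBb) = 1/16

GgEeBB gametes: GEB×2, GeB×2, gEB×2, geB×2
GGEeBb gametes: GEB×2, GEb×2, GeB×2, Geb×2
GgEeBB×GGEeBb grid (8·8=64): GGEEBB=4 GGEEBb=4 GGEeBB=8 GGEeBb=8 GGeeBB=4 GGeeBb=4 GgEEBB=4 GgEEBb=4 GgEeBB=8 GgEeBb=8 GgeeBB=4 GgeeBb=4
GgeeBb hits 4/64; gcd=4; 4÷4/64÷4 = 1/16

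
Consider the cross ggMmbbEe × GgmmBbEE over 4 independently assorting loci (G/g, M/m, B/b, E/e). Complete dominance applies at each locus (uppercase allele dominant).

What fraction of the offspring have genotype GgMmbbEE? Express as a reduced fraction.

ggMmbbEe gametes: gMbE×4, gMbe×4, gmbE×4, gmbe×4
GgmmBbEE gametes: GmBE×4, GmbE×4, gmBE×4, gmbE×4
ggMmbbEe×GgmmBbEE grid (16·16=256): GgMmBbEE=16 GgMmBbEe=16 GgMmbbEE=16 GgMmbbEe=16 GgmmBbEE=16 GgmmBbEe=16 GgmmbbEE=16 GgmmbbEe=16 ggMmBbEE=16 ggMmBbEe=16 ggMmbbEE=16 ggMmbbEe=16 ggmmBbEE=16 ggmmBbEe=16 ggmmbbEE=16 ggmmbbEe=16
GgMmbbEE hits 16/256; gcd=16; 16÷16/256÷16 = 1/16

P(GgMmbbEE) = 1/16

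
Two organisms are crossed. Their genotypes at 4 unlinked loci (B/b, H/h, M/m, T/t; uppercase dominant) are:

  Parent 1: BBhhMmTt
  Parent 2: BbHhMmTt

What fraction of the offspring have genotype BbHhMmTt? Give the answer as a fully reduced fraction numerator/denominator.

P(BbHhMmTt) = 1/16

BBhhMmTt gametes: BhMT×4, BhMt×4, BhmT×4, Bhmt×4
BbHhMmTt gametes: BHMT×1, BHMt×1, BHmT×1, BHmt×1, BhMT×1, BhMt×1, BhmT×1, Bhmt×1, bHMT×1, bHMt×1, bHmT×1, bHmt×1, bhMT×1, bhMt×1, bhmT×1, bhmt×1
BBhhMmTt×BbHhMmTt grid (16·16=256): BBHhMMTT=4 BBHhMMTt=8 BBHhMMtt=4 BBHhMmTT=8 BBHhMmTt=16 BBHhMmtt=8 BBHhmmTT=4 BBHhmmTt=8 BBHhmmtt=4 BBhhMMTT=4 BBhhMMTt=8 BBhhMMtt=4 BBhhMmTT=8 BBhhMmTt=16 BBhhMmtt=8 BBhhmmTT=4 BBhhmmTt=8 BBhhmmtt=4 BbHhMMTT=4 BbHhMMTt=8 BbHhMMtt=4 BbHhMmTT=8 BbHhMmTt=16 BbHhMmtt=8 BbHhmmTT=4 BbHhmmTt=8 BbHhmmtt=4 BbhhMMTT=4 BbhhMMTt=8 BbhhMMtt=4 BbhhMmTT=8 BbhhMmTt=16 BbhhMmtt=8 BbhhmmTT=4 BbhhmmTt=8 Bbhhmmtt=4
BbHhMmTt hits 16/256; gcd=16; 16÷16/256÷16 = 1/16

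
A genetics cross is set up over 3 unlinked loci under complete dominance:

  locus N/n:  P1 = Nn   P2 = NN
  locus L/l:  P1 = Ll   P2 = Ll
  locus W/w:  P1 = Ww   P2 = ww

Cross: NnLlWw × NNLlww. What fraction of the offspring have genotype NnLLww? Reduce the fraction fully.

P(NnLLww) = 1/16

NnLlWw gametes: NLW×1, NLw×1, NlW×1, Nlw×1, nLW×1, nLw×1, nlW×1, nlw×1
NNLlww gametes: NLw×4, Nlw×4
NnLlWw×NNLlww grid (8·8=64): NNLLWw=4 NNLLww=4 NNLlWw=8 NNLlww=8 NNllWw=4 NNllww=4 NnLLWw=4 NnLLww=4 NnLlWw=8 NnLlww=8 NnllWw=4 Nnllww=4
NnLLww hits 4/64; gcd=4; 4÷4/64÷4 = 1/16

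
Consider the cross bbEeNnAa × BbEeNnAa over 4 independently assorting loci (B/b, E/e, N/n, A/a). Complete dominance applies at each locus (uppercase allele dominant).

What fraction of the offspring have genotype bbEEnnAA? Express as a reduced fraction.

bbEeNnAa gametes: bENA×2, bENa×2, bEnA×2, bEna×2, beNA×2, beNa×2, benA×2, bena×2
BbEeNnAa gametes: BENA×1, BENa×1, BEnA×1, BEna×1, BeNA×1, BeNa×1, BenA×1, Bena×1, bENA×1, bENa×1, bEnA×1, bEna×1, beNA×1, beNa×1, benA×1, bena×1
bbEeNnAa×BbEeNnAa grid (16·16=256): BbEENNAA=2 BbEENNAa=4 BbEENNaa=2 BbEENnAA=4 BbEENnAa=8 BbEENnaa=4 BbEEnnAA=2 BbEEnnAa=4 BbEEnnaa=2 BbEeNNAA=4 BbEeNNAa=8 BbEeNNaa=4 BbEeNnAA=8 BbEeNnAa=16 BbEeNnaa=8 BbEennAA=4 BbEennAa=8 BbEennaa=4 BbeeNNAA=2 BbeeNNAa=4 BbeeNNaa=2 BbeeNnAA=4 BbeeNnAa=8 BbeeNnaa=4 BbeennAA=2 BbeennAa=4 Bbeennaa=2 bbEENNAA=2 bbEENNAa=4 bbEENNaa=2 bbEENnAA=4 bbEENnAa=8 bbEENnaa=4 bbEEnnAA=2 bbEEnnAa=4 bbEEnnaa=2 bbEeNNAA=4 bbEeNNAa=8 bbEeNNaa=4 bbEeNnAA=8 bbEeNnAa=16 bbEeNnaa=8 bbEennAA=4 bbEennAa=8 bbEennaa=4 bbeeNNAA=2 bbeeNNAa=4 bbeeNNaa=2 bbeeNnAA=4 bbeeNnAa=8 bbeeNnaa=4 bbeennAA=2 bbeennAa=4 bbeennaa=2
bbEEnnAA hits 2/256; gcd=2; 2÷2/256÷2 = 1/128

P(bbEEnnAA) = 1/128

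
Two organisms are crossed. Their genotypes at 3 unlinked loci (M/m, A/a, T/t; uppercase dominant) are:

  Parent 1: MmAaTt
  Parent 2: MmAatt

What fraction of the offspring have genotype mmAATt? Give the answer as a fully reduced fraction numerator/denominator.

P(mmAATt) = 1/32

MmAaTt gametes: MAT×1, MAt×1, MaT×1, Mat×1, mAT×1, mAt×1, maT×1, mat×1
MmAatt gametes: MAt×2, Mat×2, mAt×2, mat×2
MmAaTt×MmAatt grid (8·8=64): MMAATt=2 MMAAtt=2 MMAaTt=4 MMAatt=4 MMaaTt=2 MMaatt=2 MmAATt=4 MmAAtt=4 MmAaTt=8 MmAatt=8 MmaaTt=4 Mmaatt=4 mmAATt=2 mmAAtt=2 mmAaTt=4 mmAatt=4 mmaaTt=2 mmaatt=2
mmAATt hits 2/64; gcd=2; 2÷2/64÷2 = 1/32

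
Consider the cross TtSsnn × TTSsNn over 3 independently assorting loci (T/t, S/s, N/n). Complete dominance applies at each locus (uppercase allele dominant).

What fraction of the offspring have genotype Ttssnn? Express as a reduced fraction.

P(Ttssnn) = 1/16

TtSsnn gametes: TSn×2, Tsn×2, tSn×2, tsn×2
TTSsNn gametes: TSN×2, TSn×2, TsN×2, Tsn×2
TtSsnn×TTSsNn grid (8·8=64): TTSSNn=4 TTSSnn=4 TTSsNn=8 TTSsnn=8 TTssNn=4 TTssnn=4 TtSSNn=4 TtSSnn=4 TtSsNn=8 TtSsnn=8 TtssNn=4 Ttssnn=4
Ttssnn hits 4/64; gcd=4; 4÷4/64÷4 = 1/16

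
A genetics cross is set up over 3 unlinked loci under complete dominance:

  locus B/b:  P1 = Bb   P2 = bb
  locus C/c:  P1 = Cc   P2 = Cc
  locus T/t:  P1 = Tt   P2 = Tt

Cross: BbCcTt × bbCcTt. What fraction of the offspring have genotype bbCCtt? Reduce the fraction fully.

P(bbCCtt) = 1/32

BbCcTt gametes: BCT×1, BCt×1, BcT×1, Bct×1, bCT×1, bCt×1, bcT×1, bct×1
bbCcTt gametes: bCT×2, bCt×2, bcT×2, bct×2
BbCcTt×bbCcTt grid (8·8=64): BbCCTT=2 BbCCTt=4 BbCCtt=2 BbCcTT=4 BbCcTt=8 BbCctt=4 BbccTT=2 BbccTt=4 Bbcctt=2 bbCCTT=2 bbCCTt=4 bbCCtt=2 bbCcTT=4 bbCcTt=8 bbCctt=4 bbccTT=2 bbccTt=4 bbcctt=2
bbCCtt hits 2/64; gcd=2; 2÷2/64÷2 = 1/32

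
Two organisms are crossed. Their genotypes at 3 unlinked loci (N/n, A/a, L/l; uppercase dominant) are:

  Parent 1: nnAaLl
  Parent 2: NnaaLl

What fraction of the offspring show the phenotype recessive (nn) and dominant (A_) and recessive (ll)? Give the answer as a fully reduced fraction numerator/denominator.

nnAaLl gametes: nAL×2, nAl×2, naL×2, nal×2
NnaaLl gametes: NaL×2, Nal×2, naL×2, nal×2
nnAaLl×NnaaLl grid (8·8=64): NnAaLL=4 NnAaLl=8 NnAall=4 NnaaLL=4 NnaaLl=8 Nnaall=4 nnAaLL=4 nnAaLl=8 nnAall=4 nnaaLL=4 nnaaLl=8 nnaall=4
nn A_ ll hits 4/64; gcd=4; 4÷4/64÷4 = 1/16

P(nn A_ ll) = 1/16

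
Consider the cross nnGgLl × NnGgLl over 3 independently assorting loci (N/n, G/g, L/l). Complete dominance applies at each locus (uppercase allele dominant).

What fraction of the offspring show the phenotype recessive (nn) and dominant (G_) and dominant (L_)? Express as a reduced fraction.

nnGgLl gametes: nGL×2, nGl×2, ngL×2, ngl×2
NnGgLl gametes: NGL×1, NGl×1, NgL×1, Ngl×1, nGL×1, nGl×1, ngL×1, ngl×1
nnGgLl×NnGgLl grid (8·8=64): NnGGLL=2 NnGGLl=4 NnGGll=2 NnGgLL=4 NnGgLl=8 NnGgll=4 NnggLL=2 NnggLl=4 Nnggll=2 nnGGLL=2 nnGGLl=4 nnGGll=2 nnGgLL=4 nnGgLl=8 nnGgll=4 nnggLL=2 nnggLl=4 nnggll=2
nn G_ L_ hits 18/64; gcd=2; 18÷2/64÷2 = 9/32

P(nn G_ L_) = 9/32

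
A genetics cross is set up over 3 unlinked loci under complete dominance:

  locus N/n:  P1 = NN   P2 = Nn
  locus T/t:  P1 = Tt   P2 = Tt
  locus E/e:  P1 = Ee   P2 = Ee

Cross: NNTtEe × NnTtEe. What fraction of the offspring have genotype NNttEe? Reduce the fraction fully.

P(NNttEe) = 1/16

NNTtEe gametes: NTE×2, NTe×2, NtE×2, Nte×2
NnTtEe gametes: NTE×1, NTe×1, NtE×1, Nte×1, nTE×1, nTe×1, ntE×1, nte×1
NNTtEe×NnTtEe grid (8·8=64): NNTTEE=2 NNTTEe=4 NNTTee=2 NNTtEE=4 NNTtEe=8 NNTtee=4 NNttEE=2 NNttEe=4 NNttee=2 NnTTEE=2 NnTTEe=4 NnTTee=2 NnTtEE=4 NnTtEe=8 NnTtee=4 NnttEE=2 NnttEe=4 Nnttee=2
NNttEe hits 4/64; gcd=4; 4÷4/64÷4 = 1/16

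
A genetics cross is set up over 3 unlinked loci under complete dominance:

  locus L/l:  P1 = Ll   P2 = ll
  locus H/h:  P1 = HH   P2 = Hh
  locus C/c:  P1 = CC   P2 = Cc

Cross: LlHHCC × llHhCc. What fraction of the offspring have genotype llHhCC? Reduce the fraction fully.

LlHHCC gametes: LHC×4, lHC×4
llHhCc gametes: lHC×2, lHc×2, lhC×2, lhc×2
LlHHCC×llHhCc grid (8·8=64): LlHHCC=8 LlHHCc=8 LlHhCC=8 LlHhCc=8 llHHCC=8 llHHCc=8 llHhCC=8 llHhCc=8
llHhCC hits 8/64; gcd=8; 8÷8/64÷8 = 1/8

P(llHhCC) = 1/8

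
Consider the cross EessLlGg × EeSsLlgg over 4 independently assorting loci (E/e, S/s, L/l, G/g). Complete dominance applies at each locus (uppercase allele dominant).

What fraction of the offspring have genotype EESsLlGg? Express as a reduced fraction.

P(EESsLlGg) = 1/32

EessLlGg gametes: EsLG×2, EsLg×2, EslG×2, Eslg×2, esLG×2, esLg×2, eslG×2, eslg×2
EeSsLlgg gametes: ESLg×2, ESlg×2, EsLg×2, Eslg×2, eSLg×2, eSlg×2, esLg×2, eslg×2
EessLlGg×EeSsLlgg grid (16·16=256): EESsLLGg=4 EESsLLgg=4 EESsLlGg=8 EESsLlgg=8 EESsllGg=4 EESsllgg=4 EEssLLGg=4 EEssLLgg=4 EEssLlGg=8 EEssLlgg=8 EEssllGg=4 EEssllgg=4 EeSsLLGg=8 EeSsLLgg=8 EeSsLlGg=16 EeSsLlgg=16 EeSsllGg=8 EeSsllgg=8 EessLLGg=8 EessLLgg=8 EessLlGg=16 EessLlgg=16 EessllGg=8 Eessllgg=8 eeSsLLGg=4 eeSsLLgg=4 eeSsLlGg=8 eeSsLlgg=8 eeSsllGg=4 eeSsllgg=4 eessLLGg=4 eessLLgg=4 eessLlGg=8 eessLlgg=8 eessllGg=4 eessllgg=4
EESsLlGg hits 8/256; gcd=8; 8÷8/256÷8 = 1/32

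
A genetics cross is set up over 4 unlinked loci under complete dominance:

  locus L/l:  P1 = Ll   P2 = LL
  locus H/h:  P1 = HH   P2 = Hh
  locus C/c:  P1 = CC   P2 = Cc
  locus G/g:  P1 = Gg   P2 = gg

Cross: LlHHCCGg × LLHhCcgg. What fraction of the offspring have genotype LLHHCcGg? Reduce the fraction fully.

P(LLHHCcGg) = 1/16

LlHHCCGg gametes: LHCG×4, LHCg×4, lHCG×4, lHCg×4
LLHhCcgg gametes: LHCg×4, LHcg×4, LhCg×4, Lhcg×4
LlHHCCGg×LLHhCcgg grid (16·16=256): LLHHCCGg=16 LLHHCCgg=16 LLHHCcGg=16 LLHHCcgg=16 LLHhCCGg=16 LLHhCCgg=16 LLHhCcGg=16 LLHhCcgg=16 LlHHCCGg=16 LlHHCCgg=16 LlHHCcGg=16 LlHHCcgg=16 LlHhCCGg=16 LlHhCCgg=16 LlHhCcGg=16 LlHhCcgg=16
LLHHCcGg hits 16/256; gcd=16; 16÷16/256÷16 = 1/16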